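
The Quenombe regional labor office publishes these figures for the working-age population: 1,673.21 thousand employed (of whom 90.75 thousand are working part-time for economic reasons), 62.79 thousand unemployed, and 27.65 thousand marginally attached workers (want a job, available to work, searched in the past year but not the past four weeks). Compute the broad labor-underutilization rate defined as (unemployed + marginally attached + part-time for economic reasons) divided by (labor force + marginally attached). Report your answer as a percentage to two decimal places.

Broad underutilization rate ≈ 10.27%.

Labor force = 1,673.21 + 62.79 = 1,736.00 thousand.
Numerator = 62.79 + 27.65 + 90.75 = 181.19 thousand.
Denominator = 1,736.00 + 27.65 = 1,763.65 thousand.
Broad rate = 181.19 / 1,763.65 = 10.27%.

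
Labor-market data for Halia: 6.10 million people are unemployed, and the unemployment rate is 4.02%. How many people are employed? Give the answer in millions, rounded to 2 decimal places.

Labor force = U / u = 6.10 / 0.0402 ≈ 151.74 million.
Employed = labor force − unemployed = 151.74 − 6.10 = 145.64 million.

About 145.64 million are employed.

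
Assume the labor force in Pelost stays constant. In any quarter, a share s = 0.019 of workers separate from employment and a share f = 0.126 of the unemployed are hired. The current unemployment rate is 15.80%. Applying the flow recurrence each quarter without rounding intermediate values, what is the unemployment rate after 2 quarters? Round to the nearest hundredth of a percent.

Unemployment rate after two quarters ≈ 15.07%.

With a fixed labor force, u_{t+1} = u_t + s·(1−u_t) − f·u_t = u_t·(1−s−f) + s.
Here 1−s−f = 0.855 and s = 0.019.
u_1 = 0.158000 × 0.855 + 0.019 = 0.154090.
u_2 = 0.154090 × 0.855 + 0.019 = 0.150747.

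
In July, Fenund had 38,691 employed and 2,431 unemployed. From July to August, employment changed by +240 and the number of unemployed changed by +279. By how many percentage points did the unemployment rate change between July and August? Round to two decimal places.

July: labor force = 38,691 + 2,431 = 41,122; u = 2,431/41,122 = 5.91%.
August: labor force = 38,931 + 2,710 = 41,641; u = 2,710/41,641 = 6.51%.
Change = 6.51% − 5.91% = +0.60 pp.

The unemployment rate changed by +0.60 percentage points.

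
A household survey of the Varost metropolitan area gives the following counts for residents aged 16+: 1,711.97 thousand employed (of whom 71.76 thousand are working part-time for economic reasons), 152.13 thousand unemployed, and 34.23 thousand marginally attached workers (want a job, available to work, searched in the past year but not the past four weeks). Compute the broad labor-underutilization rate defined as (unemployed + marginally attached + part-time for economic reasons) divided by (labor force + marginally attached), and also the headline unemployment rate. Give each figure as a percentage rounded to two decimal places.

Labor force = 1,711.97 + 152.13 = 1,864.10 thousand.
Numerator = 152.13 + 34.23 + 71.76 = 258.12 thousand.
Denominator = 1,864.10 + 34.23 = 1,898.33 thousand.
Broad rate = 258.12 / 1,898.33 = 13.60%.
Headline unemployment rate = 152.13 / 1,864.10 = 8.16%.

Broad underutilization rate ≈ 13.60%; headline unemployment rate ≈ 8.16%.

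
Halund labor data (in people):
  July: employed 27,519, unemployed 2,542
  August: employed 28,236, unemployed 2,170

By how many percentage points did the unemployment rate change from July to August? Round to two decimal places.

July: labor force = 27,519 + 2,542 = 30,061; u = 2,542/30,061 = 8.46%.
August: labor force = 28,236 + 2,170 = 30,406; u = 2,170/30,406 = 7.14%.
Change = 7.14% − 8.46% = −1.32 pp.

The unemployment rate changed by −1.32 percentage points.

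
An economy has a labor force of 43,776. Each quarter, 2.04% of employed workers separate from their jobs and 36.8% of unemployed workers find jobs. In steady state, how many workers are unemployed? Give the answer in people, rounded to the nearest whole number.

About 2,299 are unemployed in steady state.

Steady-state unemployment rate u* = s/(s+f) = 2.04/(2.04+36.8) = 0.052523.
Unemployed = u* × labor force = 0.052523 × 43,776 ≈ 2,299.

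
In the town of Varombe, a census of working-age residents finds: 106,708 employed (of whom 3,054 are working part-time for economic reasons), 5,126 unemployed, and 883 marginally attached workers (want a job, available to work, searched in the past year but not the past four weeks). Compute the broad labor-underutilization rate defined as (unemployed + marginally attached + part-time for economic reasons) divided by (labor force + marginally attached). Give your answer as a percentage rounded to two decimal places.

Broad underutilization rate ≈ 8.04%.

Labor force = 106,708 + 5,126 = 111,834.
Numerator = 5,126 + 883 + 3,054 = 9,063.
Denominator = 111,834 + 883 = 112,717.
Broad rate = 9,063 / 112,717 = 8.04%.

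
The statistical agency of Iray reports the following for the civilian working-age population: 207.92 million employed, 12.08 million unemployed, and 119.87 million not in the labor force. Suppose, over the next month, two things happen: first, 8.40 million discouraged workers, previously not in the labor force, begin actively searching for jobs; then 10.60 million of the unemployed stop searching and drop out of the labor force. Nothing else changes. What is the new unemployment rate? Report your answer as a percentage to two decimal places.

New unemployment rate ≈ 4.54%.

Initially, labor force = 207.92 + 12.08 = 220.00 million, so u = 12.08/220.00 = 5.49%.
After the first change, unemployed and labor force both rise by 8.40 → E = 207.92, U = 20.48, labor force = 228.40 million.
After the second change, unemployed and labor force both fall by 10.60 → E = 207.92, U = 9.88, labor force = 217.80 million.
New unemployment rate = 9.88 / 217.80 = 4.54%.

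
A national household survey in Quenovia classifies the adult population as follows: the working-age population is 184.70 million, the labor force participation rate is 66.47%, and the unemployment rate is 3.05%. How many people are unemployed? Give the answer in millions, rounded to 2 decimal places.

About 3.74 million are unemployed.

Labor force = 0.6647 × 184.70 = 122.77 million.
Unemployed = 0.0305 × 122.77 ≈ 3.74 million.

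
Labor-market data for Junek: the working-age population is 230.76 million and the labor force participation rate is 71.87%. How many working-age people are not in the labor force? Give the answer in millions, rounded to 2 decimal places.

Share not in the labor force = 1 − 0.7187 = 0.2813.
Not in labor force = 0.2813 × 230.76 ≈ 64.91 million.

About 64.91 million are not in the labor force.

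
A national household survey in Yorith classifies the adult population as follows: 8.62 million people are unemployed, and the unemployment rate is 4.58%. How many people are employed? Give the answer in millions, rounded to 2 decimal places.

Labor force = U / u = 8.62 / 0.0458 ≈ 188.21 million.
Employed = labor force − unemployed = 188.21 − 8.62 = 179.59 million.

About 179.59 million are employed.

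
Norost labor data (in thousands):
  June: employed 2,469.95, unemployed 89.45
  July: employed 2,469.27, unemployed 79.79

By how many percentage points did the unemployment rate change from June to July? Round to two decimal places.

June: labor force = 2,469.95 + 89.45 = 2,559.40; u = 89.45/2,559.40 = 3.49%.
July: labor force = 2,469.27 + 79.79 = 2,549.06; u = 79.79/2,549.06 = 3.13%.
Change = 3.13% − 3.49% = −0.36 pp.

The unemployment rate changed by −0.36 percentage points.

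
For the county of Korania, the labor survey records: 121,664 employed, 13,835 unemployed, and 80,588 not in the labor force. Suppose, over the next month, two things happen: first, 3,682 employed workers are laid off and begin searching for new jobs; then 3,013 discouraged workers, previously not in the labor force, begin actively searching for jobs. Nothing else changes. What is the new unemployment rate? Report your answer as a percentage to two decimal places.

Initially, labor force = 121,664 + 13,835 = 135,499, so u = 13,835/135,499 = 10.21%.
After the first change, employed falls and unemployed rises by 3,682; labor force unchanged → E = 117,982, U = 17,517, labor force = 135,499.
After the second change, unemployed and labor force both rise by 3,013 → E = 117,982, U = 20,530, labor force = 138,512.
New unemployment rate = 20,530 / 138,512 = 14.82%.

New unemployment rate ≈ 14.82%.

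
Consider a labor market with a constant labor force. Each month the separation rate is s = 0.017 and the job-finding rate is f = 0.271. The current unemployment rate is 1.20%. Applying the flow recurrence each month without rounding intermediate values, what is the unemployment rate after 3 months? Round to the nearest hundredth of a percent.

With a fixed labor force, u_{t+1} = u_t + s·(1−u_t) − f·u_t = u_t·(1−s−f) + s.
Here 1−s−f = 0.712 and s = 0.017.
u_1 = 0.012000 × 0.712 + 0.017 = 0.025544.
u_2 = 0.025544 × 0.712 + 0.017 = 0.035187.
u_3 = 0.035187 × 0.712 + 0.017 = 0.042053.

Unemployment rate after three months ≈ 4.21%.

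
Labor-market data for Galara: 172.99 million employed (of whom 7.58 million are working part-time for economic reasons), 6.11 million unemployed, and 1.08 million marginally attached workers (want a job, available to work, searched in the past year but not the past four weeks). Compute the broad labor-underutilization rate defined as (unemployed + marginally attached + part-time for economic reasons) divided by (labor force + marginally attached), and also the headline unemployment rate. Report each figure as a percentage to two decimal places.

Labor force = 172.99 + 6.11 = 179.10 million.
Numerator = 6.11 + 1.08 + 7.58 = 14.77 million.
Denominator = 179.10 + 1.08 = 180.18 million.
Broad rate = 14.77 / 180.18 = 8.20%.
Headline unemployment rate = 6.11 / 179.10 = 3.41%.

Broad underutilization rate ≈ 8.20%; headline unemployment rate ≈ 3.41%.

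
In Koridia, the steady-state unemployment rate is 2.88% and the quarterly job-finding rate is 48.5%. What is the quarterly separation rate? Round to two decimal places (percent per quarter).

Separation rate ≈ 1.44% per quarter.

From u* = s/(s+f): s = u·f/(1−u).
s = 0.0288 × 48.5 / (1 − 0.0288) = 1.3968 / 0.9712 ≈ 1.44% per quarter.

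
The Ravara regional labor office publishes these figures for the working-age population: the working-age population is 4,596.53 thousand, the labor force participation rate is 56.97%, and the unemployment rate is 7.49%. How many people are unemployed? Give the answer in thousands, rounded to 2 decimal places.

Labor force = 0.5697 × 4,596.53 = 2,618.64 thousand.
Unemployed = 0.0749 × 2,618.64 ≈ 196.14 thousand.

About 196.14 thousand are unemployed.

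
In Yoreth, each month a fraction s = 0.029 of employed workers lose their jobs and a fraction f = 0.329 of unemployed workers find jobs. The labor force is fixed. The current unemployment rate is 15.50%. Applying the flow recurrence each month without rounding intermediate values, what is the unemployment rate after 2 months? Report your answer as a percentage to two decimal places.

With a fixed labor force, u_{t+1} = u_t + s·(1−u_t) − f·u_t = u_t·(1−s−f) + s.
Here 1−s−f = 0.642 and s = 0.029.
u_1 = 0.155000 × 0.642 + 0.029 = 0.128510.
u_2 = 0.128510 × 0.642 + 0.029 = 0.111503.

Unemployment rate after two months ≈ 11.15%.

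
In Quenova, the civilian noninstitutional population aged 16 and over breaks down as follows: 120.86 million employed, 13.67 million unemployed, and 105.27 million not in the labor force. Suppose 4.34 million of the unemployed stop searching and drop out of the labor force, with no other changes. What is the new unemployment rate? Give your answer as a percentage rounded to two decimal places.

Initially, labor force = 120.86 + 13.67 = 134.53 million, so u = 13.67/134.53 = 10.16%.
After the change, unemployed and labor force both fall by 4.34 → E = 120.86, U = 9.33, labor force = 130.19 million.
New unemployment rate = 9.33 / 130.19 = 7.17%.

New unemployment rate ≈ 7.17%.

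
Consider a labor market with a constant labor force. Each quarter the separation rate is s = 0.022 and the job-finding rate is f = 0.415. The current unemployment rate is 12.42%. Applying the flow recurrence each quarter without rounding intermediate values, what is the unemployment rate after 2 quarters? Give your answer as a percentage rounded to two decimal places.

With a fixed labor force, u_{t+1} = u_t + s·(1−u_t) − f·u_t = u_t·(1−s−f) + s.
Here 1−s−f = 0.563 and s = 0.022.
u_1 = 0.124200 × 0.563 + 0.022 = 0.091925.
u_2 = 0.091925 × 0.563 + 0.022 = 0.073754.

Unemployment rate after two quarters ≈ 7.38%.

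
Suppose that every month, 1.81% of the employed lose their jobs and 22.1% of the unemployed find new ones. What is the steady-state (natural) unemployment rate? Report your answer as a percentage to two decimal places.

Steady-state unemployment rate ≈ 7.57%.

At steady state the flows balance: s·E = f·U, so U/(E+U) = s/(s+f).
u* = 1.81 / (1.81 + 22.1) = 1.81 / 23.91 = 7.57%.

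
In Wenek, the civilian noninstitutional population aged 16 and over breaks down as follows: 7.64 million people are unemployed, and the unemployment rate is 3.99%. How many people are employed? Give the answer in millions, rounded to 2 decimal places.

About 183.84 million are employed.

Labor force = U / u = 7.64 / 0.0399 ≈ 191.48 million.
Employed = labor force − unemployed = 191.48 − 7.64 = 183.84 million.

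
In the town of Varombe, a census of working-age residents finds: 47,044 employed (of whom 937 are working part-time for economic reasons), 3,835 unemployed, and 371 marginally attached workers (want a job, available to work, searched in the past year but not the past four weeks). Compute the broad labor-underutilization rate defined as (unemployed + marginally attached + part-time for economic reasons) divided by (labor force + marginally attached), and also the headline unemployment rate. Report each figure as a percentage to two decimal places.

Broad underutilization rate ≈ 10.04%; headline unemployment rate ≈ 7.54%.

Labor force = 47,044 + 3,835 = 50,879.
Numerator = 3,835 + 371 + 937 = 5,143.
Denominator = 50,879 + 371 = 51,250.
Broad rate = 5,143 / 51,250 = 10.04%.
Headline unemployment rate = 3,835 / 50,879 = 7.54%.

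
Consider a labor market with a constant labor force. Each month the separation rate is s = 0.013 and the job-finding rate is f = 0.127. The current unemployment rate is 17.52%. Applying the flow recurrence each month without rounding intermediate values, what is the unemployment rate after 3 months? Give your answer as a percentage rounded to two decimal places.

With a fixed labor force, u_{t+1} = u_t + s·(1−u_t) − f·u_t = u_t·(1−s−f) + s.
Here 1−s−f = 0.860 and s = 0.013.
u_1 = 0.175200 × 0.860 + 0.013 = 0.163672.
u_2 = 0.163672 × 0.860 + 0.013 = 0.153758.
u_3 = 0.153758 × 0.860 + 0.013 = 0.145232.

Unemployment rate after three months ≈ 14.52%.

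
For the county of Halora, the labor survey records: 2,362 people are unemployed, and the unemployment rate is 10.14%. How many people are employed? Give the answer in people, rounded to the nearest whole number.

About 20,932 are employed.

Labor force = U / u = 2,362 / 0.1014 ≈ 23,294.
Employed = labor force − unemployed = 23,294 − 2,362 = 20,932.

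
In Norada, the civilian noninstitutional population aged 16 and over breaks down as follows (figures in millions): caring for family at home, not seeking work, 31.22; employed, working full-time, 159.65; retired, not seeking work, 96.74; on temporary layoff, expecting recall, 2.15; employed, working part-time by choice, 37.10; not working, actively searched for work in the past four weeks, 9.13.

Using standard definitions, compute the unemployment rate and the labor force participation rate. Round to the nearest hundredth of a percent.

Unemployment rate ≈ 5.42%; labor force participation rate ≈ 61.92%.

Employed = 159.65 + 37.10 = 196.75 million.
Unemployed = 2.15 + 9.13 = 11.28 million (jobless and actively searching, or on temporary layoff).
Labor force = 196.75 + 11.28 = 208.03 million.
Not in labor force = 31.22 + 96.74 = 127.96 million (those not working and not actively searching are outside the labor force).
Civilian working-age population = 208.03 + 127.96 = 335.99 million.
Unemployment rate = 11.28 / 208.03 = 5.42%.
Labor force participation rate = 208.03 / 335.99 = 61.92%.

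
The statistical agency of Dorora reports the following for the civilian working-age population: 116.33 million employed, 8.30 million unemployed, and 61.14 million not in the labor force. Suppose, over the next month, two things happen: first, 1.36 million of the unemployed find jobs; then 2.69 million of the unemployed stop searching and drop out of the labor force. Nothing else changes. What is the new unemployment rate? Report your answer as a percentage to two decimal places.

New unemployment rate ≈ 3.49%.

Initially, labor force = 116.33 + 8.30 = 124.63 million, so u = 8.30/124.63 = 6.66%.
After the first change, unemployed falls and employed rises by 1.36; labor force unchanged → E = 117.69, U = 6.94, labor force = 124.63 million.
After the second change, unemployed and labor force both fall by 2.69 → E = 117.69, U = 4.25, labor force = 121.94 million.
New unemployment rate = 4.25 / 121.94 = 3.49%.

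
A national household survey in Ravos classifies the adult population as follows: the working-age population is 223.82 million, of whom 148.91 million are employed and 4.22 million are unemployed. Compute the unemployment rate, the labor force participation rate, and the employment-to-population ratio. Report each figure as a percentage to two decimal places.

Labor force = employed + unemployed = 148.91 + 4.22 = 153.13 million.
Unemployment rate = 4.22 / 153.13 = 2.76%.
Labor force participation rate = 153.13 / 223.82 = 68.42%.
Employment-population ratio = 148.91 / 223.82 = 66.53%.

Unemployment rate ≈ 2.76%; labor force participation rate ≈ 68.42%; employment-population ratio ≈ 66.53%.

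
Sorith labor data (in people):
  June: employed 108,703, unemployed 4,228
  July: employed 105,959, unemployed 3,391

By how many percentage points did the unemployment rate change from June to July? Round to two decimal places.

The unemployment rate changed by −0.64 percentage points.

June: labor force = 108,703 + 4,228 = 112,931; u = 4,228/112,931 = 3.74%.
July: labor force = 105,959 + 3,391 = 109,350; u = 3,391/109,350 = 3.10%.
Change = 3.10% − 3.74% = −0.64 pp.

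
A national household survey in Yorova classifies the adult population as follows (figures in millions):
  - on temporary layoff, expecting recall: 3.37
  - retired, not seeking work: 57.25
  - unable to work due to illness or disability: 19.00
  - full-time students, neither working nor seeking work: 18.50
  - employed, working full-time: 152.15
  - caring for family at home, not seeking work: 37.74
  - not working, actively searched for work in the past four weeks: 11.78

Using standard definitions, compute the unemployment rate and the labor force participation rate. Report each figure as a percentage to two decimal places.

Employed = 152.15 million.
Unemployed = 3.37 + 11.78 = 15.15 million (jobless and actively searching, or on temporary layoff).
Labor force = 152.15 + 15.15 = 167.30 million.
Not in labor force = 57.25 + 19.00 + 18.50 + 37.74 = 132.49 million (those not working and not actively searching are outside the labor force).
Civilian working-age population = 167.30 + 132.49 = 299.79 million.
Unemployment rate = 15.15 / 167.30 = 9.06%.
Labor force participation rate = 167.30 / 299.79 = 55.81%.

Unemployment rate ≈ 9.06%; labor force participation rate ≈ 55.81%.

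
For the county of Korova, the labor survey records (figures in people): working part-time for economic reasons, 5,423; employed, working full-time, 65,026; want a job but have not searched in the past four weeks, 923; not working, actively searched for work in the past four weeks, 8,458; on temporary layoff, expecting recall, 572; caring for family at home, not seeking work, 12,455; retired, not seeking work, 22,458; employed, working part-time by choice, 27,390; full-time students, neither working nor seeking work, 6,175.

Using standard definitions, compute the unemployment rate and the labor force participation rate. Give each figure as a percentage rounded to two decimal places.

Employed = 5,423 + 65,026 + 27,390 = 97,839 (anyone who worked, including part-time for economic reasons, counts as employed).
Unemployed = 8,458 + 572 = 9,030 (jobless and actively searching, or on temporary layoff).
Labor force = 97,839 + 9,030 = 106,869.
Not in labor force = 923 + 12,455 + 22,458 + 6,175 = 42,011 (those not working and not actively searching are outside the labor force — including those who want a job but have given up searching).
Civilian working-age population = 106,869 + 42,011 = 148,880.
Unemployment rate = 9,030 / 106,869 = 8.45%.
Labor force participation rate = 106,869 / 148,880 = 71.78%.

Unemployment rate ≈ 8.45%; labor force participation rate ≈ 71.78%.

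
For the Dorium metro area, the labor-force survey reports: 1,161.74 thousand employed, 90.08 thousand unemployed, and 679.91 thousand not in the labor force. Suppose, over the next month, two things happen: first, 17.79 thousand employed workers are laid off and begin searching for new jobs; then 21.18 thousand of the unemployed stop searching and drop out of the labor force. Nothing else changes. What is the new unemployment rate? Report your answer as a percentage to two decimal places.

Initially, labor force = 1,161.74 + 90.08 = 1,251.82 thousand, so u = 90.08/1,251.82 = 7.20%.
After the first change, employed falls and unemployed rises by 17.79; labor force unchanged → E = 1,143.95, U = 107.87, labor force = 1,251.82 thousand.
After the second change, unemployed and labor force both fall by 21.18 → E = 1,143.95, U = 86.69, labor force = 1,230.64 thousand.
New unemployment rate = 86.69 / 1,230.64 = 7.04%.

New unemployment rate ≈ 7.04%.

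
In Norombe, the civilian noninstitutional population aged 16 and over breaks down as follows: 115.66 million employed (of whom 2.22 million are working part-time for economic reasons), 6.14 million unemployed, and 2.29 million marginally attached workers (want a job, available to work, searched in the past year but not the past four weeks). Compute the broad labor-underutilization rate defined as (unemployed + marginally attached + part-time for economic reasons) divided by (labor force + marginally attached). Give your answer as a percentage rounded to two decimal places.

Labor force = 115.66 + 6.14 = 121.80 million.
Numerator = 6.14 + 2.29 + 2.22 = 10.65 million.
Denominator = 121.80 + 2.29 = 124.09 million.
Broad rate = 10.65 / 124.09 = 8.58%.

Broad underutilization rate ≈ 8.58%.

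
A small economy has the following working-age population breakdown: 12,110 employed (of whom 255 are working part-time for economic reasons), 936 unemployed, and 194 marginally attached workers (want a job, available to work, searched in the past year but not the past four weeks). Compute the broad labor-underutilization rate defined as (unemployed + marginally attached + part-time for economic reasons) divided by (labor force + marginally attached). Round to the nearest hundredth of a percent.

Broad underutilization rate ≈ 10.46%.

Labor force = 12,110 + 936 = 13,046.
Numerator = 936 + 194 + 255 = 1,385.
Denominator = 13,046 + 194 = 13,240.
Broad rate = 1,385 / 13,240 = 10.46%.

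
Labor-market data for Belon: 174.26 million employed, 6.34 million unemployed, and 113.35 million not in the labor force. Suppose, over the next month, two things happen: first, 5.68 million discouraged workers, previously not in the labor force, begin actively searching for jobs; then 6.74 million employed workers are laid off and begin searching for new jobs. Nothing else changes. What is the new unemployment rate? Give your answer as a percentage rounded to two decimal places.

New unemployment rate ≈ 10.07%.

Initially, labor force = 174.26 + 6.34 = 180.60 million, so u = 6.34/180.60 = 3.51%.
After the first change, unemployed and labor force both rise by 5.68 → E = 174.26, U = 12.02, labor force = 186.28 million.
After the second change, employed falls and unemployed rises by 6.74; labor force unchanged → E = 167.52, U = 18.76, labor force = 186.28 million.
New unemployment rate = 18.76 / 186.28 = 10.07%.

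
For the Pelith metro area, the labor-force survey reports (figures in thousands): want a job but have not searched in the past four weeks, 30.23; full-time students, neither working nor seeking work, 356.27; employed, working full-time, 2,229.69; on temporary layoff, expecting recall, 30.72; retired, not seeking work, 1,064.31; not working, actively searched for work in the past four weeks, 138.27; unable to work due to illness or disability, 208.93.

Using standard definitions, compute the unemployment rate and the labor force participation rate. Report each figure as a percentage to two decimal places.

Employed = 2,229.69 thousand.
Unemployed = 30.72 + 138.27 = 168.99 thousand (jobless and actively searching, or on temporary layoff).
Labor force = 2,229.69 + 168.99 = 2,398.68 thousand.
Not in labor force = 30.23 + 356.27 + 1,064.31 + 208.93 = 1,659.74 thousand (those not working and not actively searching are outside the labor force — including those who want a job but have given up searching).
Civilian working-age population = 2,398.68 + 1,659.74 = 4,058.42 thousand.
Unemployment rate = 168.99 / 2,398.68 = 7.05%.
Labor force participation rate = 2,398.68 / 4,058.42 = 59.10%.

Unemployment rate ≈ 7.05%; labor force participation rate ≈ 59.10%.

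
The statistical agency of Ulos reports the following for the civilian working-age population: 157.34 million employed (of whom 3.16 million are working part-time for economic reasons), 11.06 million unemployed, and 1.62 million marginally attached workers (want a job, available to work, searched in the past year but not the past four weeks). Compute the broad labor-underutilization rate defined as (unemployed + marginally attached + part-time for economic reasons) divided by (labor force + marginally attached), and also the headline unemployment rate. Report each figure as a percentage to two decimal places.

Broad underutilization rate ≈ 9.32%; headline unemployment rate ≈ 6.57%.

Labor force = 157.34 + 11.06 = 168.40 million.
Numerator = 11.06 + 1.62 + 3.16 = 15.84 million.
Denominator = 168.40 + 1.62 = 170.02 million.
Broad rate = 15.84 / 170.02 = 9.32%.
Headline unemployment rate = 11.06 / 168.40 = 6.57%.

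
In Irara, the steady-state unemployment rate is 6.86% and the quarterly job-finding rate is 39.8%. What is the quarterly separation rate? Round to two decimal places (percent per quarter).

Separation rate ≈ 2.93% per quarter.

From u* = s/(s+f): s = u·f/(1−u).
s = 0.0686 × 39.8 / (1 − 0.0686) = 2.7303 / 0.9314 ≈ 2.93% per quarter.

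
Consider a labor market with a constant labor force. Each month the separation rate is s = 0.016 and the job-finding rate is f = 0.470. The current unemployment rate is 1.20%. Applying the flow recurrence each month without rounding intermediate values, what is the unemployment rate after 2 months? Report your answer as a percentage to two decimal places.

With a fixed labor force, u_{t+1} = u_t + s·(1−u_t) − f·u_t = u_t·(1−s−f) + s.
Here 1−s−f = 0.514 and s = 0.016.
u_1 = 0.012000 × 0.514 + 0.016 = 0.022168.
u_2 = 0.022168 × 0.514 + 0.016 = 0.027394.

Unemployment rate after two months ≈ 2.74%.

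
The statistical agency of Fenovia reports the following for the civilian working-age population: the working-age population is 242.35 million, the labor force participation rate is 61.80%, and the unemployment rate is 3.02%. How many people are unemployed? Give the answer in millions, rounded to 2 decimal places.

Labor force = 0.6180 × 242.35 = 149.77 million.
Unemployed = 0.0302 × 149.77 ≈ 4.52 million.

About 4.52 million are unemployed.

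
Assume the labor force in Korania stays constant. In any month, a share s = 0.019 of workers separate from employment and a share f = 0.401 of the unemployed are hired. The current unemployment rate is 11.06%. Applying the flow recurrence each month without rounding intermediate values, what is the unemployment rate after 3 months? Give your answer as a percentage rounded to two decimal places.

Unemployment rate after three months ≈ 5.80%.

With a fixed labor force, u_{t+1} = u_t + s·(1−u_t) − f·u_t = u_t·(1−s−f) + s.
Here 1−s−f = 0.580 and s = 0.019.
u_1 = 0.110600 × 0.580 + 0.019 = 0.083148.
u_2 = 0.083148 × 0.580 + 0.019 = 0.067226.
u_3 = 0.067226 × 0.580 + 0.019 = 0.057991.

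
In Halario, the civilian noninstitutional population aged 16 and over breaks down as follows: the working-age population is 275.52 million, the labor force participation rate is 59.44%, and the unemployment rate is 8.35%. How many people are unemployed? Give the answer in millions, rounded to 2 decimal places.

About 13.67 million are unemployed.

Labor force = 0.5944 × 275.52 = 163.77 million.
Unemployed = 0.0835 × 163.77 ≈ 13.67 million.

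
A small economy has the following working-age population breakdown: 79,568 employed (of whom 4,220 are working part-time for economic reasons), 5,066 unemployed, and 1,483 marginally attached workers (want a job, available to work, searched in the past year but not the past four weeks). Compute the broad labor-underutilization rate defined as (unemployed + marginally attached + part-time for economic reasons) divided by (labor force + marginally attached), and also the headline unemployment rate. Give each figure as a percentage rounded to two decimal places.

Broad underutilization rate ≈ 12.51%; headline unemployment rate ≈ 5.99%.

Labor force = 79,568 + 5,066 = 84,634.
Numerator = 5,066 + 1,483 + 4,220 = 10,769.
Denominator = 84,634 + 1,483 = 86,117.
Broad rate = 10,769 / 86,117 = 12.51%.
Headline unemployment rate = 5,066 / 84,634 = 5.99%.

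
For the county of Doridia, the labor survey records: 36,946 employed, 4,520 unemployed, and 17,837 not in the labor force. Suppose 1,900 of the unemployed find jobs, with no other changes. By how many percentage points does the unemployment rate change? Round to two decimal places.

Initially, labor force = 36,946 + 4,520 = 41,466, so u = 4,520/41,466 = 10.90%.
After the change, unemployed falls and employed rises by 1,900; labor force unchanged → E = 38,846, U = 2,620, labor force = 41,466.
New unemployment rate = 2,620 / 41,466 = 6.32%.
Change = 6.32% − 10.90% = −4.58 percentage points.

The unemployment rate changes by −4.58 percentage points.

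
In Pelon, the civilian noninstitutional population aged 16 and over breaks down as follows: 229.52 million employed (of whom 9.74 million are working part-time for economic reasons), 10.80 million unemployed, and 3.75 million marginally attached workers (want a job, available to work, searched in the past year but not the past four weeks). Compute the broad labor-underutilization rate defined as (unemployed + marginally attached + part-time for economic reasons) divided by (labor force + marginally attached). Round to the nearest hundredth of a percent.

Labor force = 229.52 + 10.80 = 240.32 million.
Numerator = 10.80 + 3.75 + 9.74 = 24.29 million.
Denominator = 240.32 + 3.75 = 244.07 million.
Broad rate = 24.29 / 244.07 = 9.95%.

Broad underutilization rate ≈ 9.95%.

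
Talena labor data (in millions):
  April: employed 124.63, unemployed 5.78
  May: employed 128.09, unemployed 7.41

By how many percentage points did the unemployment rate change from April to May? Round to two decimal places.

April: labor force = 124.63 + 5.78 = 130.41; u = 5.78/130.41 = 4.43%.
May: labor force = 128.09 + 7.41 = 135.50; u = 7.41/135.50 = 5.47%.
Change = 5.47% − 4.43% = +1.04 pp.

The unemployment rate changed by +1.04 percentage points.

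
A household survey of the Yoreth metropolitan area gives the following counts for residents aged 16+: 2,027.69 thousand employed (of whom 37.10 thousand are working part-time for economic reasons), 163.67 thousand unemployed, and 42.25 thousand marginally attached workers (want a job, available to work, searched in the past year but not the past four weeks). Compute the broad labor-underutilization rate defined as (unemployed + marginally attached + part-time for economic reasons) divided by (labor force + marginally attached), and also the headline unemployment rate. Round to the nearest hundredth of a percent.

Broad underutilization rate ≈ 10.88%; headline unemployment rate ≈ 7.47%.

Labor force = 2,027.69 + 163.67 = 2,191.36 thousand.
Numerator = 163.67 + 42.25 + 37.10 = 243.02 thousand.
Denominator = 2,191.36 + 42.25 = 2,233.61 thousand.
Broad rate = 243.02 / 2,233.61 = 10.88%.
Headline unemployment rate = 163.67 / 2,191.36 = 7.47%.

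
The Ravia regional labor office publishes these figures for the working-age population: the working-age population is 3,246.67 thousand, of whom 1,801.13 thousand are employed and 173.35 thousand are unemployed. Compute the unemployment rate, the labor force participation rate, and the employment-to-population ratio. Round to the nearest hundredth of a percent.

Labor force = employed + unemployed = 1,801.13 + 173.35 = 1,974.48 thousand.
Unemployment rate = 173.35 / 1,974.48 = 8.78%.
Labor force participation rate = 1,974.48 / 3,246.67 = 60.82%.
Employment-population ratio = 1,801.13 / 3,246.67 = 55.48%.

Unemployment rate ≈ 8.78%; labor force participation rate ≈ 60.82%; employment-population ratio ≈ 55.48%.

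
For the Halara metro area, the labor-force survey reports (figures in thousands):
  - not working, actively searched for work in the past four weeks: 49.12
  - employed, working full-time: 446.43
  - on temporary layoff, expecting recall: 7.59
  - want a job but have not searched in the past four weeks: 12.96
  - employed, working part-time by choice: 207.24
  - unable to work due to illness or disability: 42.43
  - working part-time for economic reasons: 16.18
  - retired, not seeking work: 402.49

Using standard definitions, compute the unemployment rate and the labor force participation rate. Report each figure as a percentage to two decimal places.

Employed = 446.43 + 207.24 + 16.18 = 669.85 thousand (anyone who worked, including part-time for economic reasons, counts as employed).
Unemployed = 49.12 + 7.59 = 56.71 thousand (jobless and actively searching, or on temporary layoff).
Labor force = 669.85 + 56.71 = 726.56 thousand.
Not in labor force = 12.96 + 42.43 + 402.49 = 457.88 thousand (those not working and not actively searching are outside the labor force — including those who want a job but have given up searching).
Civilian working-age population = 726.56 + 457.88 = 1,184.44 thousand.
Unemployment rate = 56.71 / 726.56 = 7.81%.
Labor force participation rate = 726.56 / 1,184.44 = 61.34%.

Unemployment rate ≈ 7.81%; labor force participation rate ≈ 61.34%.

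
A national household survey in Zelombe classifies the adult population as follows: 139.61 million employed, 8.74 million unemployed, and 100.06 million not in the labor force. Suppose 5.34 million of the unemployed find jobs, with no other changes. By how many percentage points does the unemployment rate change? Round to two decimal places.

Initially, labor force = 139.61 + 8.74 = 148.35 million, so u = 8.74/148.35 = 5.89%.
After the change, unemployed falls and employed rises by 5.34; labor force unchanged → E = 144.95, U = 3.40, labor force = 148.35 million.
New unemployment rate = 3.40 / 148.35 = 2.29%.
Change = 2.29% − 5.89% = −3.60 percentage points.

The unemployment rate changes by −3.60 percentage points.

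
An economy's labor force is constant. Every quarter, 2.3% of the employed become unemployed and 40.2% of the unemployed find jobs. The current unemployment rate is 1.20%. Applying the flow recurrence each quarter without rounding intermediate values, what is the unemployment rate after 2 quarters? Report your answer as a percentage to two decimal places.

With a fixed labor force, u_{t+1} = u_t + s·(1−u_t) − f·u_t = u_t·(1−s−f) + s.
Here 1−s−f = 0.575 and s = 0.023.
u_1 = 0.012000 × 0.575 + 0.023 = 0.029900.
u_2 = 0.029900 × 0.575 + 0.023 = 0.040192.

Unemployment rate after two quarters ≈ 4.02%.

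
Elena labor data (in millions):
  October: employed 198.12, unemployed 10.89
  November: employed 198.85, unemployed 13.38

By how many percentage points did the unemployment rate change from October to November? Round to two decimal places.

The unemployment rate changed by +1.09 percentage points.

October: labor force = 198.12 + 10.89 = 209.01; u = 10.89/209.01 = 5.21%.
November: labor force = 198.85 + 13.38 = 212.23; u = 13.38/212.23 = 6.30%.
Change = 6.30% − 5.21% = +1.09 pp.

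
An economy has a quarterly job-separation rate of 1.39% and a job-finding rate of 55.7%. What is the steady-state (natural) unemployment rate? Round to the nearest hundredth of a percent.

Steady-state unemployment rate ≈ 2.43%.

At steady state the flows balance: s·E = f·U, so U/(E+U) = s/(s+f).
u* = 1.39 / (1.39 + 55.7) = 1.39 / 57.09 = 2.43%.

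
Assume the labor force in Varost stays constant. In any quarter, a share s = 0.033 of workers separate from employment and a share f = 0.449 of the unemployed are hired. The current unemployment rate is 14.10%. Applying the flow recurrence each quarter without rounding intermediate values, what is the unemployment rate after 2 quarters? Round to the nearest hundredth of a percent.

Unemployment rate after two quarters ≈ 8.79%.

With a fixed labor force, u_{t+1} = u_t + s·(1−u_t) − f·u_t = u_t·(1−s−f) + s.
Here 1−s−f = 0.518 and s = 0.033.
u_1 = 0.141000 × 0.518 + 0.033 = 0.106038.
u_2 = 0.106038 × 0.518 + 0.033 = 0.087928.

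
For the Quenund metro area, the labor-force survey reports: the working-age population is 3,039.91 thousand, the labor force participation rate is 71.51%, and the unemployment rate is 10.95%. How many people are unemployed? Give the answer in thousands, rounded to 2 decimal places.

Labor force = 0.7151 × 3,039.91 = 2,173.84 thousand.
Unemployed = 0.1095 × 2,173.84 ≈ 238.04 thousand.

About 238.04 thousand are unemployed.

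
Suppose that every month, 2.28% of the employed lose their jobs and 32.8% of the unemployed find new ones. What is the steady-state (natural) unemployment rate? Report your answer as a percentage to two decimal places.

At steady state the flows balance: s·E = f·U, so U/(E+U) = s/(s+f).
u* = 2.28 / (2.28 + 32.8) = 2.28 / 35.08 = 6.50%.

Steady-state unemployment rate ≈ 6.50%.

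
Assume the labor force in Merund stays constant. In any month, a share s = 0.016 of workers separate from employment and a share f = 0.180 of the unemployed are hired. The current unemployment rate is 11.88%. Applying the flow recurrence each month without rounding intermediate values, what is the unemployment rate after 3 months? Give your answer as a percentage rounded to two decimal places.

With a fixed labor force, u_{t+1} = u_t + s·(1−u_t) − f·u_t = u_t·(1−s−f) + s.
Here 1−s−f = 0.804 and s = 0.016.
u_1 = 0.118800 × 0.804 + 0.016 = 0.111515.
u_2 = 0.111515 × 0.804 + 0.016 = 0.105658.
u_3 = 0.105658 × 0.804 + 0.016 = 0.100949.

Unemployment rate after three months ≈ 10.09%.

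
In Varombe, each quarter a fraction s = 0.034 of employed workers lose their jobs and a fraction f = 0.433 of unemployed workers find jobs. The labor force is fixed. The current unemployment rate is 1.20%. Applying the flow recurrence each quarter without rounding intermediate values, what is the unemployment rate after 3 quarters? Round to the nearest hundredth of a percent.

With a fixed labor force, u_{t+1} = u_t + s·(1−u_t) − f·u_t = u_t·(1−s−f) + s.
Here 1−s−f = 0.533 and s = 0.034.
u_1 = 0.012000 × 0.533 + 0.034 = 0.040396.
u_2 = 0.040396 × 0.533 + 0.034 = 0.055531.
u_3 = 0.055531 × 0.533 + 0.034 = 0.063598.

Unemployment rate after three quarters ≈ 6.36%.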